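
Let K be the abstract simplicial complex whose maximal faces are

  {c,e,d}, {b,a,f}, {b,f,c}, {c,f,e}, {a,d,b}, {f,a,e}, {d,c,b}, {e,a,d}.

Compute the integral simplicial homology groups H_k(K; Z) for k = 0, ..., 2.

Fix the vertex order a < b < c < d < e < f and write every simplex with vertices in increasing order. Then dim K = 2 and the simplices of K are:

  0-simplices (6): a, b, c, d, e, f
  1-simplices (12): ab, ad, ae, af, bc, bd, bf, cd, ce, cf, de, ef
  2-simplices (8): abd, abf, ade, aef, bcd, bcf, cde, cef

giving chain groups C_0 ≅ Z^6, C_1 ≅ Z^12, C_2 ≅ Z^8.

Boundary ∂_1: C_1 → C_0 is given by ∂[p,q] = [q] − [p].
This gives a 6×12 integer matrix of rank 5; reducing to Smith normal form yields diagonal entries (1,1,1,1,1).

∂_2: C_2 → C_1 maps a triangle to the signed sum of its edges. For instance
  ∂abf = bf − af + ab,
  ∂cef = ef − cf + ce.
As a 12×8 matrix over Z this has rank 7, with invariant factors (1,1,1,1,1,1,1).

Reading off H_k = ker ∂_k / im ∂_{k+1}:

  H_0: rank C_0 − rank ∂_1 = 6 − 5 = 1, and the invariant factors of ∂_1 are all 1, so H_0 = Z.
  H_1: rank ker ∂_1 − rank ∂_2 = (12 − 5) − 7 = 0, and the invariant factors of ∂_2 are all 1, so H_1 = 0.
  H_2: rank ker ∂_2 − rank ∂_3 = (8 − 7) − 0 = 1, and there is no ∂_3, so H_2 = Z.

As a check, the Euler characteristic is 6 − 12 + 8 = 2, which agrees with 1 − 0 + 1 = 2.

H_0 ≅ Z,  H_1 = 0,  H_2 ≅ Z.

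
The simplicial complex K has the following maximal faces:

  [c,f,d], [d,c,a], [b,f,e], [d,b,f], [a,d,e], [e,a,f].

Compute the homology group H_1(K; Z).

H_1 ≅ Z.

Fix the vertex order a < b < c < d < e < f and write every simplex with vertices in increasing order. Then dim K = 2 and the simplices of K are:

  0-simplices (6): a, b, c, d, e, f
  1-simplices (12): ac, ad, ae, af, bd, be, bf, cd, cf, de, df, ef
  2-simplices (6): acd, ade, aef, bdf, bef, cdf

giving chain groups C_0 ≅ Z^6, C_1 ≅ Z^12, C_2 ≅ Z^6.

∂_1: C_1 → C_0 sends each edge [p,q] (with p < q) to q − p. For instance
  ∂af = f − a.
The 6×12 boundary matrix has rank 5 and Smith normal form diag(1,1,1,1,1).

∂_2: C_2 → C_1 sends each 2-simplex [p,q,r] to [q,r] − [p,r] + [p,q]. For instance
  ∂aef = ef − af + ae,
  ∂bdf = df − bf + bd.
The 12×6 boundary matrix has rank 6 and Smith normal form diag(1,1,1,1,1,1).

Computing H_k = (kernel of ∂_k) / (image of ∂_{k+1}):

  H_1: rank ker ∂_1 − rank ∂_2 = (12 − 5) − 6 = 1, and the invariant factors of ∂_2 are all 1, so H_1 = Z.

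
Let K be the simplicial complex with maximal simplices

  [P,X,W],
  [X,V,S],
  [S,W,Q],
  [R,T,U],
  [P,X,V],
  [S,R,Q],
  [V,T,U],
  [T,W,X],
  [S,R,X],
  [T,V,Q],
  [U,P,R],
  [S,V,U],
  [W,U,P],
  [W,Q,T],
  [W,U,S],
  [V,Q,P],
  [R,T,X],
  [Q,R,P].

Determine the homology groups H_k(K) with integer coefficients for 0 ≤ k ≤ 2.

H_0 ≅ Z,  H_1 ≅ Z^2,  H_2 ≅ Z.

Order the vertices as P < Q < R < S < T < U < V < W < X. Listing each simplex with vertices in this order, K has dimension 2 with simplices:

  0-simplices (9): P, Q, R, S, T, U, V, W, X
  1-simplices (27): PQ, PR, PU, PV, PW, PX, QR, QS, QT, QV, QW, RS, RT, RU, RX, SU, SV, SW, SX, TU, TV, TW, TX, UV, UW, VX, WX
  2-simplices (18): PQR, PQV, PRU, PUW, PVX, PWX, QRS, QSW, QTV, QTW, RSX, RTU, RTX, SUV, SUW, SVX, TUV, TWX

Hence C_0 ≅ Z^9, C_1 ≅ Z^27, C_2 ≅ Z^18.

∂_1: C_1 → C_0 maps an edge to its endpoints' difference, ∂[p,q] = q − p. For instance
  ∂RT = T − R.
The 9×27 boundary matrix has rank 8 and Smith normal form diag(1,1,1,1,1,1,1,1).

The boundary map ∂_2: C_2 → C_1 maps a triangle to the signed sum of its edges. For instance
  ∂PUW = UW − PW + PU,
  ∂QSW = SW − QW + QS.
This gives a 27×18 integer matrix of rank 17; reducing to Smith normal form yields diagonal entries (1,1,1,1,1,1,1,1,1,1,1,1,1,1,1,1,1).

Computing H_k = (kernel of ∂_k) / (image of ∂_{k+1}):

  H_0: rank C_0 − rank ∂_1 = 9 − 8 = 1, and the invariant factors of ∂_1 are all 1, so H_0 ≅ Z.
  H_1: rank ker ∂_1 − rank ∂_2 = (27 − 8) − 17 = 2, and the invariant factors of ∂_2 are all 1, so H_1 ≅ Z^2.
  H_2: rank ker ∂_2 − rank ∂_3 = (18 − 17) − 0 = 1, and there is no ∂_3, so H_2 ≅ Z.

As a check, the Euler characteristic is 9 − 27 + 18 = 0, which agrees with 1 − 2 + 1 = 0.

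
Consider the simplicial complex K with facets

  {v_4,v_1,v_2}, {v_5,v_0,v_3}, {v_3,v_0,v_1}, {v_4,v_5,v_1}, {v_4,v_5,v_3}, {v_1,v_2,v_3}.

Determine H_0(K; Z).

H_0 = Z.

K has 6 vertices, 12 edges, 6 triangles.
rank ∂_0 = 0, rank ∂_1 = 5 ⇒ b_0 = 6 − 0 − 5 = 1; all invariant factors of ∂_1 are 1 so no torsion. So H_0 = Z.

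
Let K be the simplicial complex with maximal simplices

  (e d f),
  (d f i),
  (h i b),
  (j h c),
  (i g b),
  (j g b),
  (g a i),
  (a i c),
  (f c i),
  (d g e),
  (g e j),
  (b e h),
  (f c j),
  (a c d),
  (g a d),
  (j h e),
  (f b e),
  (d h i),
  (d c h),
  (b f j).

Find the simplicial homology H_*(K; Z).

We work with the vertex ordering a < b < c < d < e < f < g < h < i < j. The simplices of K, each written with vertices in increasing order, are:

  0-simplices (10): a, b, c, d, e, f, g, h, i, j
  1-simplices (30): ac, ad, ag, ai, be, bf, bg, bh, bi, bj, cd, cf, ch, ci, cj, de, df, dg, dh, di, ef, eg, eh, ej, fi, fj, gi, gj, hi, hj
  2-simplices (20): acd, aci, adg, agi, bef, beh, bfj, bgi, bgj, bhi, cdh, cfi, cfj, chj, def, deg, dfi, dhi, egj, ehj

Hence C_0 ≅ Z^10, C_1 ≅ Z^30, C_2 ≅ Z^20.

The boundary map ∂_1: C_1 → C_0 maps an edge to its endpoints' difference, ∂[p,q] = q − p. For instance
  ∂ef = f − e.
The 10×30 boundary matrix has rank 9 and Smith normal form diag(1,1,1,1,1,1,1,1,1).

The boundary map ∂_2: C_2 → C_1 acts by ∂[p,q,r] = [q,r] − [p,r] + [p,q]. For instance
  ∂ehj = hj − ej + eh,
  ∂chj = hj − cj + ch.
The 30×20 boundary matrix has rank 20 and Smith normal form diag(1,1,1,1,1,1,1,1,1,1,1,1,1,1,1,1,1,1,1,2).

Now H_k = ker ∂_k / im ∂_{k+1}, so:

  H_0: rank C_0 − rank ∂_1 = 10 − 9 = 1, and the invariant factors of ∂_1 are all 1, so H_0 ≅ Z.
  H_1: rank ker ∂_1 − rank ∂_2 = (30 − 9) − 20 = 1, and ∂_2 has invariant factor 2 > 1, so H_1 ≅ Z ⊕ Z/2.
  H_2: rank ker ∂_2 − rank ∂_3 = (20 − 20) − 0 = 0, and there is no ∂_3, so H_2 ≅ 0.

As a check, the Euler characteristic is 10 − 30 + 20 = 0, which agrees with 1 − 1 + 0 = 0.
(K is a triangulation of the Klein bottle.)

H_0 = Z,  H_1 = Z ⊕ Z/2,  H_2 = 0.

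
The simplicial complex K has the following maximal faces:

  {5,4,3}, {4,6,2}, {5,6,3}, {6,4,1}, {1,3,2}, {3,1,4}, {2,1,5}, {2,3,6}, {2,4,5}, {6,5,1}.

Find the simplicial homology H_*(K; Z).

H_0 = Z,  H_1 = Z/2Z,  H_2 = 0.

Take the total order 1 < 2 < 3 < 4 < 5 < 6 on the vertex set. Then K (dimension 2) consists of the simplices:

  0-simplices (6): [1], [2], [3], [4], [5], [6]
  1-simplices (15): [1,2], [1,3], [1,4], [1,5], [1,6], [2,3], [2,4], [2,5], [2,6], [3,4], [3,5], [3,6], [4,5], [4,6], [5,6]
  2-simplices (10): [1,2,3], [1,2,5], [1,3,4], [1,4,6], [1,5,6], [2,3,6], [2,4,5], [2,4,6], [3,4,5], [3,5,6]

Hence C_0 ≅ Z^6, C_1 ≅ Z^15, C_2 ≅ Z^10.

Boundary ∂_1: C_1 → C_0 is given by ∂[p,q] = [q] − [p]. For instance
  ∂[3,4] = [4] − [3].
The resulting 6×15 matrix has rank 5, and its Smith normal form has invariant factors (1,1,1,1,1).

Boundary ∂_2: C_2 → C_1 maps a triangle to the signed sum of its edges. For instance
  ∂[3,5,6] = [5,6] − [3,6] + [3,5],
  ∂[3,4,5] = [4,5] − [3,5] + [3,4].
The resulting 15×10 matrix has rank 10, and its Smith normal form has invariant factors (1,1,1,1,1,1,1,1,1,2).

Reading off H_k = ker ∂_k / im ∂_{k+1}:

  H_0: rank C_0 − rank ∂_1 = 6 − 5 = 1, and the invariant factors of ∂_1 are all 1, so H_0 = Z.
  H_1: rank ker ∂_1 − rank ∂_2 = (15 − 5) − 10 = 0, and ∂_2 has invariant factor 2 > 1, so H_1 = Z/2Z.
  H_2: rank ker ∂_2 − rank ∂_3 = (10 − 10) − 0 = 0, and there is no ∂_3, so H_2 = 0.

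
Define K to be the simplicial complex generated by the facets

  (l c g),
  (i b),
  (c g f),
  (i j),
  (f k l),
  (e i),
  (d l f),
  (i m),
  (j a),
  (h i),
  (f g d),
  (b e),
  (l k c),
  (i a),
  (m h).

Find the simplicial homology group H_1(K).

Order the vertices as a < b < c < d < e < f < g < h < i < j < k < l < m. Listing each simplex with vertices in this order, K has dimension 2 with simplices:

  0-simplices (13): a, b, c, d, e, f, g, h, i, j, k, l, m
  1-simplices (21): ai, aj, be, bi, cf, cg, ck, cl, df, dg, dl, ei, fg, fk, fl, gl, hi, hm, ij, im, kl
  2-simplices (6): cfg, cgl, ckl, dfg, dfl, fkl

so the chain groups are C_0 ≅ Z^13, C_1 ≅ Z^21, C_2 ≅ Z^6.

The boundary map ∂_1: C_1 → C_0 maps an edge to its endpoints' difference, ∂[p,q] = q − p.
This gives a 13×21 integer matrix of rank 11; reducing to Smith normal form yields diagonal entries (1,1,1,1,1,1,1,1,1,1,1).

The boundary map ∂_2: C_2 → C_1 acts by ∂[p,q,r] = [q,r] − [p,r] + [p,q]. For instance
  ∂fkl = kl − fl + fk,
  ∂dfl = fl − dl + df.
The 21×6 boundary matrix has rank 6 and Smith normal form diag(1,1,1,1,1,1).

Reading off H_k = ker ∂_k / im ∂_{k+1}:

  H_1: rank ker ∂_1 − rank ∂_2 = (21 − 11) − 6 = 4, and the invariant factors of ∂_2 are all 1, so H_1 = Z^4.

(K is a triangulation of the disjoint union of a wedge of 3 circles and the cylinder S^1 x I.)

H_1 ≅ Z^4.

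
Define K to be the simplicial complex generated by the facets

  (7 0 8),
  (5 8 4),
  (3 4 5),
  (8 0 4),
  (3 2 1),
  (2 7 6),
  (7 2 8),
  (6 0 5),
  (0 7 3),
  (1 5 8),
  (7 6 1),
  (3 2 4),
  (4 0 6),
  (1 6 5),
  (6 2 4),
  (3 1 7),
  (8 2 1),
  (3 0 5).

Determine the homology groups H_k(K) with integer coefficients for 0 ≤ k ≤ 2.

H_0 = Z,  H_1 = Z ⊕ Z/2Z,  H_2 = 0.

Order the vertices as 0 < 1 < 2 < 3 < 4 < 5 < 6 < 7 < 8. Listing each simplex with vertices in this order, K has dimension 2 with simplices:

  0-simplices (9): [0], [1], [2], [3], [4], [5], [6], [7], [8]
  1-simplices (27): (27 of them)
  2-simplices (18): [0,3,5], [0,3,7], [0,4,6], [0,4,8], [0,5,6], [0,7,8], [1,2,3], [1,2,8], [1,3,7], [1,5,6], [1,5,8], [1,6,7], [2,3,4], [2,4,6], [2,6,7], [2,7,8], [3,4,5], [4,5,8]

Hence C_0 ≅ Z^9, C_1 ≅ Z^27, C_2 ≅ Z^18.

∂_1: C_1 → C_0 sends each edge [p,q] (with p < q) to q − p. For instance
  ∂[1,8] = [8] − [1].
The resulting 9×27 matrix has rank 8, and its Smith normal form has invariant factors (1,1,1,1,1,1,1,1).

The boundary map ∂_2: C_2 → C_1 acts by ∂[p,q,r] = [q,r] − [p,r] + [p,q]. For instance
  ∂[3,4,5] = [4,5] − [3,5] + [3,4],
  ∂[1,2,3] = [2,3] − [1,3] + [1,2].
The resulting 27×18 matrix has rank 18, and its Smith normal form has invariant factors (1,1,1,1,1,1,1,1,1,1,1,1,1,1,1,1,1,2).

Computing H_k = (kernel of ∂_k) / (image of ∂_{k+1}):

  H_0: rank C_0 − rank ∂_1 = 9 − 8 = 1, and the invariant factors of ∂_1 are all 1, so H_0 ≅ Z.
  H_1: rank ker ∂_1 − rank ∂_2 = (27 − 8) − 18 = 1, and ∂_2 has invariant factor 2 > 1, so H_1 ≅ Z ⊕ Z/2Z.
  H_2: rank ker ∂_2 − rank ∂_3 = (18 − 18) − 0 = 0, and there is no ∂_3, so H_2 ≅ 0.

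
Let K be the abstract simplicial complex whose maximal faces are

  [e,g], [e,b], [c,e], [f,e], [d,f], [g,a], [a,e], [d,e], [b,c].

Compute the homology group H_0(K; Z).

H_0 = Z.

We work with the vertex ordering a < b < c < d < e < f < g. The simplices of K, each written with vertices in increasing order, are:

  0-simplices (7): a, b, c, d, e, f, g
  1-simplices (9): ae, ag, bc, be, ce, de, df, ef, eg

giving chain groups C_0 ≅ Z^7, C_1 ≅ Z^9.

Boundary ∂_1: C_1 → C_0 sends each edge [p,q] (with p < q) to q − p. For instance
  ∂bc = c − b.
The resulting 7×9 matrix has rank 6, and its Smith normal form has invariant factors (1,1,1,1,1,1).

From H_k ≅ ker(∂_k) / im(∂_{k+1}) we obtain:

  H_0: rank C_0 − rank ∂_1 = 7 − 6 = 1, and the invariant factors of ∂_1 are all 1, so H_0 = Z.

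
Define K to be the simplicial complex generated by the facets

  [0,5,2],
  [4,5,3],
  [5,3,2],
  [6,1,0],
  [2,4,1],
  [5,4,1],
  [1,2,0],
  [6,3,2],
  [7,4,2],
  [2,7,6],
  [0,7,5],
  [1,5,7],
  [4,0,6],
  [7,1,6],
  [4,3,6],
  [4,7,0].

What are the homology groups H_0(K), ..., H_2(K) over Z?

H_0 ≅ Z,  H_1 ≅ Z^2,  H_2 ≅ Z.

We work with the vertex ordering 0 < 1 < 2 < 3 < 4 < 5 < 6 < 7. The simplices of K, each written with vertices in increasing order, are:

  0-simplices (8): [0], [1], [2], [3], [4], [5], [6], [7]
  1-simplices (24): (24 of them)
  2-simplices (16): [0,1,2], [0,1,6], [0,2,5], [0,4,6], [0,4,7], [0,5,7], [1,2,4], [1,4,5], [1,5,7], [1,6,7], [2,3,5], [2,3,6], [2,4,7], [2,6,7], [3,4,5], [3,4,6]

so the chain groups are C_0 ≅ Z^8, C_1 ≅ Z^24, C_2 ≅ Z^16.

∂_1: C_1 → C_0 sends each edge [p,q] (with p < q) to q − p. For instance
  ∂[5,7] = [7] − [5].
The resulting 8×24 matrix has rank 7, and its Smith normal form has invariant factors (1,1,1,1,1,1,1).

The boundary map ∂_2: C_2 → C_1 maps a triangle to the signed sum of its edges. For instance
  ∂[1,5,7] = [5,7] − [1,7] + [1,5],
  ∂[0,1,2] = [1,2] − [0,2] + [0,1].
As a 24×16 matrix over Z this has rank 15, with invariant factors (1,1,1,1,1,1,1,1,1,1,1,1,1,1,1).

Now H_k = ker ∂_k / im ∂_{k+1}, so:

  H_0: rank C_0 − rank ∂_1 = 8 − 7 = 1, and the invariant factors of ∂_1 are all 1, so H_0 = Z.
  H_1: rank ker ∂_1 − rank ∂_2 = (24 − 7) − 15 = 2, and the invariant factors of ∂_2 are all 1, so H_1 = Z^2.
  H_2: rank ker ∂_2 − rank ∂_3 = (16 − 15) − 0 = 1, and there is no ∂_3, so H_2 = Z.

(K is a triangulation of the torus T^2.)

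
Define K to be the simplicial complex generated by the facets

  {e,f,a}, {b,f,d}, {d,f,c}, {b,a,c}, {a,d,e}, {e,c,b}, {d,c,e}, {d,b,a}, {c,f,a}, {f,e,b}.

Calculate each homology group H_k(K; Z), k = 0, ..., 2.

H_0 ≅ Z,  H_1 ≅ Z/2Z,  H_2 = 0.

Fix the vertex order a < b < c < d < e < f and write every simplex with vertices in increasing order. Then dim K = 2 and the simplices of K are:

  0-simplices (6): a, b, c, d, e, f
  1-simplices (15): ab, ac, ad, ae, af, bc, bd, be, bf, cd, ce, cf, de, df, ef
  2-simplices (10): abc, abd, acf, ade, aef, bce, bdf, bef, cde, cdf

giving chain groups C_0 ≅ Z^6, C_1 ≅ Z^15, C_2 ≅ Z^10.

Boundary ∂_1: C_1 → C_0 is given by ∂[p,q] = [q] − [p]. For instance
  ∂be = e − b.
The resulting 6×15 matrix has rank 5, and its Smith normal form has invariant factors (1,1,1,1,1).

The boundary map ∂_2: C_2 → C_1 maps a triangle to the signed sum of its edges. For instance
  ∂abc = bc − ac + ab,
  ∂aef = ef − af + ae.
This gives a 15×10 integer matrix of rank 10; reducing to Smith normal form yields diagonal entries (1,1,1,1,1,1,1,1,1,2).

Now H_k = ker ∂_k / im ∂_{k+1}, so:

  H_0: rank C_0 − rank ∂_1 = 6 − 5 = 1, and the invariant factors of ∂_1 are all 1, so H_0 = Z.
  H_1: rank ker ∂_1 − rank ∂_2 = (15 − 5) − 10 = 0, and ∂_2 has invariant factor 2 > 1, so H_1 = Z/2Z.
  H_2: rank ker ∂_2 − rank ∂_3 = (10 − 10) − 0 = 0, and there is no ∂_3, so H_2 = 0.

As a check, the Euler characteristic is 6 − 15 + 10 = 1, which agrees with 1 − 0 + 0 = 1.
(K is a triangulation of the real projective plane RP^2.)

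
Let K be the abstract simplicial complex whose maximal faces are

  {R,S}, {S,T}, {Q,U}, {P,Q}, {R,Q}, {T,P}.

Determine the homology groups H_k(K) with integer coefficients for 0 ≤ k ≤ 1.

H_0 ≅ Z,  H_1 ≅ Z.

Take the total order P < Q < R < S < T < U on the vertex set. Then K (dimension 1) consists of the simplices:

  0-simplices (6): P, Q, R, S, T, U
  1-simplices (6): PQ, PT, QR, QU, RS, ST

giving chain groups C_0 ≅ Z^6, C_1 ≅ Z^6.

∂_1: C_1 → C_0 sends each edge [p,q] (with p < q) to q − p. For instance
  ∂QR = R − Q.
This gives a 6×6 integer matrix of rank 5; reducing to Smith normal form yields diagonal entries (1,1,1,1,1).

Now H_k = ker ∂_k / im ∂_{k+1}, so:

  H_0: rank C_0 − rank ∂_1 = 6 − 5 = 1, and the invariant factors of ∂_1 are all 1, so H_0 = Z.
  H_1: rank ker ∂_1 − rank ∂_2 = (6 − 5) − 0 = 1, and there is no ∂_2, so H_1 = Z.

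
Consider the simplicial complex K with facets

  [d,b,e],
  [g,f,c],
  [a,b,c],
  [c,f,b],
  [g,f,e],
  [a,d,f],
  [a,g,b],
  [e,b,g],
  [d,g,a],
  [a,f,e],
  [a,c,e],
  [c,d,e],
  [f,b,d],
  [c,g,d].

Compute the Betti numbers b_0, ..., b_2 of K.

Take the total order a < b < c < d < e < f < g on the vertex set. Then K (dimension 2) consists of the simplices:

  0-simplices (7): a, b, c, d, e, f, g
  1-simplices (21): ab, ac, ad, ae, af, ag, bc, bd, be, bf, bg, cd, ce, cf, cg, de, df, dg, ef, eg, fg
  2-simplices (14): abc, abg, ace, adf, adg, aef, bcf, bde, bdf, beg, cde, cdg, cfg, efg

so the chain groups are C_0 ≅ Z^7, C_1 ≅ Z^21, C_2 ≅ Z^14.

∂_1: C_1 → C_0 sends each edge [p,q] (with p < q) to q − p. For instance
  ∂bd = d − b.
The 7×21 boundary matrix has rank 6 and Smith normal form diag(1,1,1,1,1,1).

Boundary ∂_2: C_2 → C_1 maps a triangle to the signed sum of its edges. For instance
  ∂ace = ce − ae + ac,
  ∂aef = ef − af + ae.
As a 21×14 matrix over Z this has rank 13, with invariant factors (1,1,1,1,1,1,1,1,1,1,1,1,1).

Reading off H_k = ker ∂_k / im ∂_{k+1}:

  H_0: rank C_0 − rank ∂_1 = 7 − 6 = 1, and the invariant factors of ∂_1 are all 1, so H_0 ≅ Z.
  H_1: rank ker ∂_1 − rank ∂_2 = (21 − 6) − 13 = 2, and the invariant factors of ∂_2 are all 1, so H_1 ≅ Z^2.
  H_2: rank ker ∂_2 − rank ∂_3 = (14 − 13) − 0 = 1, and there is no ∂_3, so H_2 ≅ Z.

As a check, the Euler characteristic is 7 − 21 + 14 = 0, which agrees with 1 − 2 + 1 = 0.

Hence the Betti numbers are b_0 = 1, b_1 = 2, b_2 = 1.

b_0 = 1, b_1 = 2, b_2 = 1.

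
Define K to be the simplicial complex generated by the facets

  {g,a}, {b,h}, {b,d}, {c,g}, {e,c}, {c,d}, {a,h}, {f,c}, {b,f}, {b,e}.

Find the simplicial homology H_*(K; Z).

H_0 ≅ Z,  H_1 ≅ Z^3.

We work with the vertex ordering a < b < c < d < e < f < g < h. The simplices of K, each written with vertices in increasing order, are:

  0-simplices (8): a, b, c, d, e, f, g, h
  1-simplices (10): ag, ah, bd, be, bf, bh, cd, ce, cf, cg

so the chain groups are C_0 ≅ Z^8, C_1 ≅ Z^10.

Boundary ∂_1: C_1 → C_0 maps an edge to its endpoints' difference, ∂[p,q] = q − p. For instance
  ∂bd = d − b.
This gives a 8×10 integer matrix of rank 7; reducing to Smith normal form yields diagonal entries (1,1,1,1,1,1,1).

From H_k ≅ ker(∂_k) / im(∂_{k+1}) we obtain:

  H_0: rank C_0 − rank ∂_1 = 8 − 7 = 1, and the invariant factors of ∂_1 are all 1, so H_0 ≅ Z.
  H_1: rank ker ∂_1 − rank ∂_2 = (10 − 7) − 0 = 3, and there is no ∂_2, so H_1 ≅ Z^3.

As a check, the Euler characteristic is 8 − 10 = -2, which agrees with 1 − 3 = -2.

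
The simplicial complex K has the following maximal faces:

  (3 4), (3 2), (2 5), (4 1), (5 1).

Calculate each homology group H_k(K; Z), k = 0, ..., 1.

Fix the vertex order 1 < 2 < 3 < 4 < 5 and write every simplex with vertices in increasing order. Then dim K = 1 and the simplices of K are:

  0-simplices (5): [1], [2], [3], [4], [5]
  1-simplices (5): [1,4], [1,5], [2,3], [2,5], [3,4]

so the chain groups are C_0 ≅ Z^5, C_1 ≅ Z^5.

Boundary ∂_1: C_1 → C_0 is given by ∂[p,q] = [q] − [p].
This gives a 5×5 integer matrix of rank 4; reducing to Smith normal form yields diagonal entries (1,1,1,1).

Now H_k = ker ∂_k / im ∂_{k+1}, so:

  H_0: rank C_0 − rank ∂_1 = 5 − 4 = 1, and the invariant factors of ∂_1 are all 1, so H_0 ≅ Z.
  H_1: rank ker ∂_1 − rank ∂_2 = (5 − 4) − 0 = 1, and there is no ∂_2, so H_1 ≅ Z.

(K is a triangulation of the circle S^1.)

H_0 = Z,  H_1 = Z.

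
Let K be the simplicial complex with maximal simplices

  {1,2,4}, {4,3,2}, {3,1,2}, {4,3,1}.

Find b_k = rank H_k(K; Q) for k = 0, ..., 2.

Fix the vertex order 1 < 2 < 3 < 4 and write every simplex with vertices in increasing order. Then dim K = 2 and the simplices of K are:

  0-simplices (4): [1], [2], [3], [4]
  1-simplices (6): [1,2], [1,3], [1,4], [2,3], [2,4], [3,4]
  2-simplices (4): [1,2,3], [1,2,4], [1,3,4], [2,3,4]

so the chain groups are C_0 ≅ Z^4, C_1 ≅ Z^6, C_2 ≅ Z^4.

The boundary map ∂_1: C_1 → C_0 sends each edge [p,q] (with p < q) to q − p. For instance
  ∂[1,4] = [4] − [1].
This gives a 4×6 integer matrix of rank 3; reducing to Smith normal form yields diagonal entries (1,1,1).

The boundary map ∂_2: C_2 → C_1 acts by ∂[p,q,r] = [q,r] − [p,r] + [p,q]. For instance
  ∂[1,3,4] = [3,4] − [1,4] + [1,3],
  ∂[2,3,4] = [3,4] − [2,4] + [2,3].
As a 6×4 matrix over Z this has rank 3, with invariant factors (1,1,1).

Now H_k = ker ∂_k / im ∂_{k+1}, so:

  H_0: rank C_0 − rank ∂_1 = 4 − 3 = 1, and the invariant factors of ∂_1 are all 1, so H_0 ≅ Z.
  H_1: rank ker ∂_1 − rank ∂_2 = (6 − 3) − 3 = 0, and the invariant factors of ∂_2 are all 1, so H_1 ≅ 0.
  H_2: rank ker ∂_2 − rank ∂_3 = (4 − 3) − 0 = 1, and there is no ∂_3, so H_2 ≅ Z.

(K is a triangulation of the 2-sphere S^2.)

Hence the Betti numbers are b_0 = 1, b_1 = 0, b_2 = 1.

b_0 = 1, b_1 = 0, b_2 = 1.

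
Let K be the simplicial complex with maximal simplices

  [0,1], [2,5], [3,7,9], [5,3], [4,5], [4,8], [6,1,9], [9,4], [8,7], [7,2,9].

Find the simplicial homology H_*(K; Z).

H_0 = Z,  H_1 = Z^3,  H_2 = 0.

We work with the vertex ordering 0 < 1 < 2 < 3 < 4 < 5 < 6 < 7 < 8 < 9. The simplices of K, each written with vertices in increasing order, are:

  0-simplices (10): [0], [1], [2], [3], [4], [5], [6], [7], [8], [9]
  1-simplices (15): [0,1], [1,6], [1,9], [2,5], [2,7], [2,9], [3,5], [3,7], [3,9], [4,5], [4,8], [4,9], [6,9], [7,8], [7,9]
  2-simplices (3): [1,6,9], [2,7,9], [3,7,9]

giving chain groups C_0 ≅ Z^10, C_1 ≅ Z^15, C_2 ≅ Z^3.

∂_1: C_1 → C_0 sends each edge [p,q] (with p < q) to q − p.
The resulting 10×15 matrix has rank 9, and its Smith normal form has invariant factors (1,1,1,1,1,1,1,1,1).

Boundary ∂_2: C_2 → C_1 maps a triangle to the signed sum of its edges. For instance
  ∂[1,6,9] = [6,9] − [1,9] + [1,6],
  ∂[3,7,9] = [7,9] − [3,9] + [3,7].
As a 15×3 matrix over Z this has rank 3, with invariant factors (1,1,1).

Now H_k = ker ∂_k / im ∂_{k+1}, so:

  H_0: rank C_0 − rank ∂_1 = 10 − 9 = 1, and the invariant factors of ∂_1 are all 1, so H_0 = Z.
  H_1: rank ker ∂_1 − rank ∂_2 = (15 − 9) − 3 = 3, and the invariant factors of ∂_2 are all 1, so H_1 = Z^3.
  H_2: rank ker ∂_2 − rank ∂_3 = (3 − 3) − 0 = 0, and there is no ∂_3, so H_2 = 0.

As a check, the Euler characteristic is 10 − 15 + 3 = -2, which agrees with 1 − 3 + 0 = -2.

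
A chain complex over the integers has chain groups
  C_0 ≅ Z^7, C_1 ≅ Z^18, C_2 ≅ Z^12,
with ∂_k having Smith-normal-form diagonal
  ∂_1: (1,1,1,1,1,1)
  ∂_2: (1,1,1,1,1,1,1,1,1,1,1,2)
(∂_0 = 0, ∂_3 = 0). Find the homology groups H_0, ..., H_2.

H_0 = Z,  H_1 = Z/2,  H_2 = 0.

H_0: b_0 = 7 − 0 − 6 = 1; torsion from ∂_1 factors > 1: none. So H_0 = Z.
H_1: b_1 = 18 − 6 − 12 = 0; torsion from ∂_2 factors > 1: [2]. So H_1 = Z/2.
H_2: b_2 = 12 − 12 − 0 = 0; torsion from ∂_3 factors > 1: none. So H_2 = 0.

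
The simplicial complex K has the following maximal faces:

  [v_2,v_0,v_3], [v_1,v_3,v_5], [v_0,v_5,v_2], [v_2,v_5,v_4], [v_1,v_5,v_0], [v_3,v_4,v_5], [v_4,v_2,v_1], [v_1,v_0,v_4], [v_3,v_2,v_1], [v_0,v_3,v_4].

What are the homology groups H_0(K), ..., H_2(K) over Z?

H_0 ≅ Z,  H_1 ≅ Z/2,  H_2 = 0.

Order the vertices as v_0 < v_1 < v_2 < v_3 < v_4 < v_5. Listing each simplex with vertices in this order, K has dimension 2 with simplices:

  0-simplices (6): [v_0], [v_1], [v_2], [v_3], [v_4], [v_5]
  1-simplices (15): (15 of them)
  2-simplices (10): [v_0,v_1,v_4], [v_0,v_1,v_5], [v_0,v_2,v_3], [v_0,v_2,v_5], [v_0,v_3,v_4], [v_1,v_2,v_3], [v_1,v_2,v_4], [v_1,v_3,v_5], [v_2,v_4,v_5], [v_3,v_4,v_5]

Hence C_0 ≅ Z^6, C_1 ≅ Z^15, C_2 ≅ Z^10.

∂_1: C_1 → C_0 maps an edge to its endpoints' difference, ∂[p,q] = q − p.
The resulting 6×15 matrix has rank 5, and its Smith normal form has invariant factors (1,1,1,1,1).

Boundary ∂_2: C_2 → C_1 acts by ∂[p,q,r] = [q,r] − [p,r] + [p,q]. For instance
  ∂[v_1,v_3,v_5] = [v_3,v_5] − [v_1,v_5] + [v_1,v_3],
  ∂[v_2,v_4,v_5] = [v_4,v_5] − [v_2,v_5] + [v_2,v_4].
This gives a 15×10 integer matrix of rank 10; reducing to Smith normal form yields diagonal entries (1,1,1,1,1,1,1,1,1,2).

Reading off H_k = ker ∂_k / im ∂_{k+1}:

  H_0: rank C_0 − rank ∂_1 = 6 − 5 = 1, and the invariant factors of ∂_1 are all 1, so H_0 = Z.
  H_1: rank ker ∂_1 − rank ∂_2 = (15 − 5) − 10 = 0, and ∂_2 has invariant factor 2 > 1, so H_1 = Z/2.
  H_2: rank ker ∂_2 − rank ∂_3 = (10 − 10) − 0 = 0, and there is no ∂_3, so H_2 = 0.

As a check, the Euler characteristic is 6 − 15 + 10 = 1, which agrees with 1 − 0 + 0 = 1.
(K is a triangulation of the real projective plane RP^2.)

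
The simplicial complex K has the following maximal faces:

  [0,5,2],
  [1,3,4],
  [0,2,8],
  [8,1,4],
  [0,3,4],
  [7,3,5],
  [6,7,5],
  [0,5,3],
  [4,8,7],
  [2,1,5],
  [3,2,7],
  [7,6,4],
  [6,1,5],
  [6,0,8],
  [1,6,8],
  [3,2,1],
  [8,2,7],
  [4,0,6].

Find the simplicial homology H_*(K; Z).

Fix the vertex order 0 < 1 < 2 < 3 < 4 < 5 < 6 < 7 < 8 and write every simplex with vertices in increasing order. Then dim K = 2 and the simplices of K are:

  0-simplices (9): [0], [1], [2], [3], [4], [5], [6], [7], [8]
  1-simplices (27): (27 of them)
  2-simplices (18): [0,2,5], [0,2,8], [0,3,4], [0,3,5], [0,4,6], [0,6,8], [1,2,3], [1,2,5], [1,3,4], [1,4,8], [1,5,6], [1,6,8], [2,3,7], [2,7,8], [3,5,7], [4,6,7], [4,7,8], [5,6,7]

Hence C_0 ≅ Z^9, C_1 ≅ Z^27, C_2 ≅ Z^18.

The boundary map ∂_1: C_1 → C_0 sends each edge [p,q] (with p < q) to q − p. For instance
  ∂[7,8] = [8] − [7].
This gives a 9×27 integer matrix of rank 8; reducing to Smith normal form yields diagonal entries (1,1,1,1,1,1,1,1).

∂_2: C_2 → C_1 maps a triangle to the signed sum of its edges. For instance
  ∂[1,4,8] = [4,8] − [1,8] + [1,4],
  ∂[0,6,8] = [6,8] − [0,8] + [0,6].
The resulting 27×18 matrix has rank 18, and its Smith normal form has invariant factors (1,1,1,1,1,1,1,1,1,1,1,1,1,1,1,1,1,2).

Reading off H_k = ker ∂_k / im ∂_{k+1}:

  H_0: rank C_0 − rank ∂_1 = 9 − 8 = 1, and the invariant factors of ∂_1 are all 1, so H_0 ≅ Z.
  H_1: rank ker ∂_1 − rank ∂_2 = (27 − 8) − 18 = 1, and ∂_2 has invariant factor 2 > 1, so H_1 ≅ Z ⊕ Z/2.
  H_2: rank ker ∂_2 − rank ∂_3 = (18 − 18) − 0 = 0, and there is no ∂_3, so H_2 ≅ 0.

As a check, the Euler characteristic is 9 − 27 + 18 = 0, which agrees with 1 − 1 + 0 = 0.

H_0 = Z,  H_1 = Z ⊕ Z/2,  H_2 = 0.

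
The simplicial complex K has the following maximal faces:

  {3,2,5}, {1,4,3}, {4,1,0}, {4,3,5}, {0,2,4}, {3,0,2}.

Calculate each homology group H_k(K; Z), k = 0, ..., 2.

Take the total order 0 < 1 < 2 < 3 < 4 < 5 on the vertex set. Then K (dimension 2) consists of the simplices:

  0-simplices (6): [0], [1], [2], [3], [4], [5]
  1-simplices (12): [0,1], [0,2], [0,3], [0,4], [1,3], [1,4], [2,3], [2,4], [2,5], [3,4], [3,5], [4,5]
  2-simplices (6): [0,1,4], [0,2,3], [0,2,4], [1,3,4], [2,3,5], [3,4,5]

Hence C_0 ≅ Z^6, C_1 ≅ Z^12, C_2 ≅ Z^6.

The boundary map ∂_1: C_1 → C_0 maps an edge to its endpoints' difference, ∂[p,q] = q − p. For instance
  ∂[4,5] = [5] − [4].
The resulting 6×12 matrix has rank 5, and its Smith normal form has invariant factors (1,1,1,1,1).

∂_2: C_2 → C_1 acts by ∂[p,q,r] = [q,r] − [p,r] + [p,q]. For instance
  ∂[0,2,3] = [2,3] − [0,3] + [0,2],
  ∂[1,3,4] = [3,4] − [1,4] + [1,3].
The 12×6 boundary matrix has rank 6 and Smith normal form diag(1,1,1,1,1,1).

Now H_k = ker ∂_k / im ∂_{k+1}, so:

  H_0: rank C_0 − rank ∂_1 = 6 − 5 = 1, and the invariant factors of ∂_1 are all 1, so H_0 = Z.
  H_1: rank ker ∂_1 − rank ∂_2 = (12 − 5) − 6 = 1, and the invariant factors of ∂_2 are all 1, so H_1 = Z.
  H_2: rank ker ∂_2 − rank ∂_3 = (6 − 6) − 0 = 0, and there is no ∂_3, so H_2 = 0.

H_0 = Z,  H_1 = Z,  H_2 = 0.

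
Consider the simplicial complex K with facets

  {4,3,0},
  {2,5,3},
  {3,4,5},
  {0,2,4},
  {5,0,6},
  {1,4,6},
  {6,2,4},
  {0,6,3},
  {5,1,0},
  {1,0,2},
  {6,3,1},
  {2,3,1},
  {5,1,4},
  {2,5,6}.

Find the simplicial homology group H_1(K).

Take the total order 0 < 1 < 2 < 3 < 4 < 5 < 6 on the vertex set. Then K (dimension 2) consists of the simplices:

  0-simplices (7): [0], [1], [2], [3], [4], [5], [6]
  1-simplices (21): [0,1], [0,2], [0,3], [0,4], [0,5], [0,6], [1,2], [1,3], [1,4], [1,5], [1,6], [2,3], [2,4], [2,5], [2,6], [3,4], [3,5], [3,6], [4,5], [4,6], [5,6]
  2-simplices (14): [0,1,2], [0,1,5], [0,2,4], [0,3,4], [0,3,6], [0,5,6], [1,2,3], [1,3,6], [1,4,5], [1,4,6], [2,3,5], [2,4,6], [2,5,6], [3,4,5]

so the chain groups are C_0 ≅ Z^7, C_1 ≅ Z^21, C_2 ≅ Z^14.

Boundary ∂_1: C_1 → C_0 sends each edge [p,q] (with p < q) to q − p.
The resulting 7×21 matrix has rank 6, and its Smith normal form has invariant factors (1,1,1,1,1,1).

Boundary ∂_2: C_2 → C_1 maps a triangle to the signed sum of its edges. For instance
  ∂[1,4,6] = [4,6] − [1,6] + [1,4],
  ∂[3,4,5] = [4,5] − [3,5] + [3,4].
This gives a 21×14 integer matrix of rank 13; reducing to Smith normal form yields diagonal entries (1,1,1,1,1,1,1,1,1,1,1,1,1).

Reading off H_k = ker ∂_k / im ∂_{k+1}:

  H_1: rank ker ∂_1 − rank ∂_2 = (21 − 6) − 13 = 2, and the invariant factors of ∂_2 are all 1, so H_1 ≅ Z^2.

H_1 ≅ Z^2.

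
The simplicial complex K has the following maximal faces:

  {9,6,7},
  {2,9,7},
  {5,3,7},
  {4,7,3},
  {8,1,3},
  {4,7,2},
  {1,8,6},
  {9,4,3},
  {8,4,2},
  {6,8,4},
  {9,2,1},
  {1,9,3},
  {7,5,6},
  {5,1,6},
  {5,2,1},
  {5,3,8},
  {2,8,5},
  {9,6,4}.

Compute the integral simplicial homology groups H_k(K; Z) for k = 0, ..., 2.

H_0 ≅ Z,  H_1 ≅ Z ⊕ Z/2Z,  H_2 = 0.

Fix the vertex order 1 < 2 < 3 < 4 < 5 < 6 < 7 < 8 < 9 and write every simplex with vertices in increasing order. Then dim K = 2 and the simplices of K are:

  0-simplices (9): [1], [2], [3], [4], [5], [6], [7], [8], [9]
  1-simplices (27): (27 of them)
  2-simplices (18): [1,2,5], [1,2,9], [1,3,8], [1,3,9], [1,5,6], [1,6,8], [2,4,7], [2,4,8], [2,5,8], [2,7,9], [3,4,7], [3,4,9], [3,5,7], [3,5,8], [4,6,8], [4,6,9], [5,6,7], [6,7,9]

so the chain groups are C_0 ≅ Z^9, C_1 ≅ Z^27, C_2 ≅ Z^18.

The boundary map ∂_1: C_1 → C_0 is given by ∂[p,q] = [q] − [p].
As a 9×27 matrix over Z this has rank 8, with invariant factors (1,1,1,1,1,1,1,1).

∂_2: C_2 → C_1 maps a triangle to the signed sum of its edges. For instance
  ∂[5,6,7] = [6,7] − [5,7] + [5,6],
  ∂[4,6,9] = [6,9] − [4,9] + [4,6].
The 27×18 boundary matrix has rank 18 and Smith normal form diag(1,1,1,1,1,1,1,1,1,1,1,1,1,1,1,1,1,2).

Reading off H_k = ker ∂_k / im ∂_{k+1}:

  H_0: rank C_0 − rank ∂_1 = 9 − 8 = 1, and the invariant factors of ∂_1 are all 1, so H_0 = Z.
  H_1: rank ker ∂_1 − rank ∂_2 = (27 − 8) − 18 = 1, and ∂_2 has invariant factor 2 > 1, so H_1 = Z ⊕ Z/2Z.
  H_2: rank ker ∂_2 − rank ∂_3 = (18 − 18) − 0 = 0, and there is no ∂_3, so H_2 = 0.

As a check, the Euler characteristic is 9 − 27 + 18 = 0, which agrees with 1 − 1 + 0 = 0.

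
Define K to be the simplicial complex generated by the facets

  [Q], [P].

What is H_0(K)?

H_0 ≅ Z^2.

Take the total order P < Q on the vertex set. Then K (dimension 0) consists of the simplices:

  0-simplices (2): P, Q

so the chain groups are C_0 ≅ Z^2.

Reading off H_k = ker ∂_k / im ∂_{k+1}:

  H_0: rank C_0 − rank ∂_1 = 2 − 0 = 2, and there is no ∂_1, so H_0 ≅ Z^2.

(K is a triangulation of a set of 2 points.)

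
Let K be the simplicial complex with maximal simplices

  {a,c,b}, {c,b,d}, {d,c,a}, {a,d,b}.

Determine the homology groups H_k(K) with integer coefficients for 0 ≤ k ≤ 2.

H_0 ≅ Z,  H_1 = 0,  H_2 ≅ Z.

We work with the vertex ordering a < b < c < d. The simplices of K, each written with vertices in increasing order, are:

  0-simplices (4): a, b, c, d
  1-simplices (6): ab, ac, ad, bc, bd, cd
  2-simplices (4): abc, abd, acd, bcd

giving chain groups C_0 ≅ Z^4, C_1 ≅ Z^6, C_2 ≅ Z^4.

∂_1: C_1 → C_0 maps an edge to its endpoints' difference, ∂[p,q] = q − p.
This gives a 4×6 integer matrix of rank 3; reducing to Smith normal form yields diagonal entries (1,1,1).

The boundary map ∂_2: C_2 → C_1 acts by ∂[p,q,r] = [q,r] − [p,r] + [p,q]. For instance
  ∂abc = bc − ac + ab,
  ∂bcd = cd − bd + bc.
The resulting 6×4 matrix has rank 3, and its Smith normal form has invariant factors (1,1,1).

From H_k ≅ ker(∂_k) / im(∂_{k+1}) we obtain:

  H_0: rank C_0 − rank ∂_1 = 4 − 3 = 1, and the invariant factors of ∂_1 are all 1, so H_0 ≅ Z.
  H_1: rank ker ∂_1 − rank ∂_2 = (6 − 3) − 3 = 0, and the invariant factors of ∂_2 are all 1, so H_1 ≅ 0.
  H_2: rank ker ∂_2 − rank ∂_3 = (4 − 3) − 0 = 1, and there is no ∂_3, so H_2 ≅ Z.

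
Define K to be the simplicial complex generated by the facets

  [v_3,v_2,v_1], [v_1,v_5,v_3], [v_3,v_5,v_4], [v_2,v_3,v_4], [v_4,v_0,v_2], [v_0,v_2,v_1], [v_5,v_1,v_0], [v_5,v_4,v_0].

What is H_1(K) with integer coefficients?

H_1 ≅ 0.

K has 6 vertices, 12 edges, 8 triangles.
rank ∂_1 = 5, rank ∂_2 = 7 ⇒ b_1 = 12 − 5 − 7 = 0; all invariant factors of ∂_2 are 1 so no torsion. So H_1 ≅ 0.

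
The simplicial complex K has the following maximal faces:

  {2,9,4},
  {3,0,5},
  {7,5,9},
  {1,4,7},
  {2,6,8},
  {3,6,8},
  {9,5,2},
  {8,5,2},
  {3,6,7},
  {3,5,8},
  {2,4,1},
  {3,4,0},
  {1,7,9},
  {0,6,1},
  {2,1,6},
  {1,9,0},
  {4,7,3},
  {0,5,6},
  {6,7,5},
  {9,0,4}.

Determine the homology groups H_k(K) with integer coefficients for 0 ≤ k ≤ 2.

H_0 = Z,  H_1 = Z ⊕ Z/2,  H_2 = 0.

Fix the vertex order 0 < 1 < 2 < 3 < 4 < 5 < 6 < 7 < 8 < 9 and write every simplex with vertices in increasing order. Then dim K = 2 and the simplices of K are:

  0-simplices (10): [0], [1], [2], [3], [4], [5], [6], [7], [8], [9]
  1-simplices (30): (30 of them)
  2-simplices (20): (20 of them)

giving chain groups C_0 ≅ Z^10, C_1 ≅ Z^30, C_2 ≅ Z^20.

Boundary ∂_1: C_1 → C_0 maps an edge to its endpoints' difference, ∂[p,q] = q − p. For instance
  ∂[3,5] = [5] − [3].
The resulting 10×30 matrix has rank 9, and its Smith normal form has invariant factors (1,1,1,1,1,1,1,1,1).

The boundary map ∂_2: C_2 → C_1 maps a triangle to the signed sum of its edges. For instance
  ∂[0,1,6] = [1,6] − [0,6] + [0,1],
  ∂[0,3,4] = [3,4] − [0,4] + [0,3].
The resulting 30×20 matrix has rank 20, and its Smith normal form has invariant factors (1,1,1,1,1,1,1,1,1,1,1,1,1,1,1,1,1,1,1,2).

Computing H_k = (kernel of ∂_k) / (image of ∂_{k+1}):

  H_0: rank C_0 − rank ∂_1 = 10 − 9 = 1, and the invariant factors of ∂_1 are all 1, so H_0 ≅ Z.
  H_1: rank ker ∂_1 − rank ∂_2 = (30 − 9) − 20 = 1, and ∂_2 has invariant factor 2 > 1, so H_1 ≅ Z ⊕ Z/2.
  H_2: rank ker ∂_2 − rank ∂_3 = (20 − 20) − 0 = 0, and there is no ∂_3, so H_2 ≅ 0.

As a check, the Euler characteristic is 10 − 30 + 20 = 0, which agrees with 1 − 1 + 0 = 0.
(K is a triangulation of the Klein bottle.)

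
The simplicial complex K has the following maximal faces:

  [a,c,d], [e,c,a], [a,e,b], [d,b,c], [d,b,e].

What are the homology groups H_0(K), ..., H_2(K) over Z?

K has 5 vertices, 10 edges, 5 triangles.
rank ∂_0 = 0, rank ∂_1 = 4 ⇒ b_0 = 5 − 0 − 4 = 1; all invariant factors of ∂_1 are 1 so no torsion. So H_0 = Z.
rank ∂_1 = 4, rank ∂_2 = 5 ⇒ b_1 = 10 − 4 − 5 = 1; all invariant factors of ∂_2 are 1 so no torsion. So H_1 = Z.
rank ∂_2 = 5, rank ∂_3 = 0 ⇒ b_2 = 5 − 5 − 0 = 0. So H_2 = 0.

H_0 ≅ Z,  H_1 ≅ Z,  H_2 = 0.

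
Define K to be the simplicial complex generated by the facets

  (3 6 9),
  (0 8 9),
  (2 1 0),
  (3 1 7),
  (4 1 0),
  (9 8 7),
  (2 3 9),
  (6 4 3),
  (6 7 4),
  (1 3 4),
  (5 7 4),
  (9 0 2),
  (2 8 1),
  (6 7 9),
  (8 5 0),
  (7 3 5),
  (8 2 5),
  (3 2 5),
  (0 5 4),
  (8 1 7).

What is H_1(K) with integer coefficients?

H_1 ≅ Z ⊕ Z/2Z.

Order the vertices as 0 < 1 < 2 < 3 < 4 < 5 < 6 < 7 < 8 < 9. Listing each simplex with vertices in this order, K has dimension 2 with simplices:

  0-simplices (10): [0], [1], [2], [3], [4], [5], [6], [7], [8], [9]
  1-simplices (30): (30 of them)
  2-simplices (20): (20 of them)

Hence C_0 ≅ Z^10, C_1 ≅ Z^30, C_2 ≅ Z^20.

The boundary map ∂_1: C_1 → C_0 sends each edge [p,q] (with p < q) to q − p.
This gives a 10×30 integer matrix of rank 9; reducing to Smith normal form yields diagonal entries (1,1,1,1,1,1,1,1,1).

∂_2: C_2 → C_1 sends each 2-simplex [p,q,r] to [q,r] − [p,r] + [p,q]. For instance
  ∂[1,2,8] = [2,8] − [1,8] + [1,2],
  ∂[2,3,9] = [3,9] − [2,9] + [2,3].
As a 30×20 matrix over Z this has rank 20, with invariant factors (1,1,1,1,1,1,1,1,1,1,1,1,1,1,1,1,1,1,1,2).

From H_k ≅ ker(∂_k) / im(∂_{k+1}) we obtain:

  H_1: rank ker ∂_1 − rank ∂_2 = (30 − 9) − 20 = 1, and ∂_2 has invariant factor 2 > 1, so H_1 ≅ Z ⊕ Z/2Z.

(K is a triangulation of the Klein bottle.)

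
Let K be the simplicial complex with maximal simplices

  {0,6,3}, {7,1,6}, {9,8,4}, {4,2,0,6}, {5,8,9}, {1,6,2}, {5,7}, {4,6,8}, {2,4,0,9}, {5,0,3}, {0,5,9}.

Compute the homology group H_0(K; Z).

H_0 = Z.

Take the total order 0 < 1 < 2 < 3 < 4 < 5 < 6 < 7 < 8 < 9 on the vertex set. Then K (dimension 3) consists of the simplices:

  0-simplices (10): [0], [1], [2], [3], [4], [5], [6], [7], [8], [9]
  1-simplices (23): [0,2], [0,3], [0,4], [0,5], [0,6], [0,9], [1,2], [1,6], [1,7], [2,4], [2,6], [2,9], [3,5], [3,6], [4,6], [4,8], [4,9], [5,7], [5,8], [5,9], [6,7], [6,8], [8,9]
  2-simplices (15): [0,2,4], [0,2,6], [0,2,9], [0,3,5], [0,3,6], [0,4,6], [0,4,9], [0,5,9], [1,2,6], [1,6,7], [2,4,6], [2,4,9], [4,6,8], [4,8,9], [5,8,9]
  3-simplices (2): [0,2,4,6], [0,2,4,9]

giving chain groups C_0 ≅ Z^10, C_1 ≅ Z^23, C_2 ≅ Z^15, C_3 ≅ Z^2.

Boundary ∂_1: C_1 → C_0 maps an edge to its endpoints' difference, ∂[p,q] = q − p. For instance
  ∂[1,6] = [6] − [1].
This gives a 10×23 integer matrix of rank 9; reducing to Smith normal form yields diagonal entries (1,1,1,1,1,1,1,1,1).

Boundary ∂_2: C_2 → C_1 maps a triangle to the signed sum of its edges. For instance
  ∂[0,2,4] = [2,4] − [0,4] + [0,2],
  ∂[0,3,5] = [3,5] − [0,5] + [0,3].
The resulting 23×15 matrix has rank 13, and its Smith normal form has invariant factors (1,1,1,1,1,1,1,1,1,1,1,1,1).

The boundary map ∂_3: C_3 → C_2 sends each 3-simplex σ to the alternating sum Σ_i (−1)^i (σ with its i-th vertex removed). For instance
  ∂[0,2,4,9] = [2,4,9] − [0,4,9] + [0,2,9] − [0,2,4],
  ∂[0,2,4,6] = [2,4,6] − [0,4,6] + [0,2,6] − [0,2,4].
As a 15×2 matrix over Z this has rank 2, with invariant factors (1,1).

From H_k ≅ ker(∂_k) / im(∂_{k+1}) we obtain:

  H_0: rank C_0 − rank ∂_1 = 10 − 9 = 1, and the invariant factors of ∂_1 are all 1, so H_0 = Z.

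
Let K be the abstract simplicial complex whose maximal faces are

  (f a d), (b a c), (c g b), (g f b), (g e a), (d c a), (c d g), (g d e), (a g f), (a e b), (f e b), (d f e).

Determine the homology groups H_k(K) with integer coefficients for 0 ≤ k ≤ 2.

Fix the vertex order a < b < c < d < e < f < g and write every simplex with vertices in increasing order. Then dim K = 2 and the simplices of K are:

  0-simplices (7): a, b, c, d, e, f, g
  1-simplices (18): ab, ac, ad, ae, af, ag, bc, be, bf, bg, cd, cg, de, df, dg, ef, eg, fg
  2-simplices (12): abc, abe, acd, adf, aeg, afg, bcg, bef, bfg, cdg, def, deg

so the chain groups are C_0 ≅ Z^7, C_1 ≅ Z^18, C_2 ≅ Z^12.

The boundary map ∂_1: C_1 → C_0 sends each edge [p,q] (with p < q) to q − p.
This gives a 7×18 integer matrix of rank 6; reducing to Smith normal form yields diagonal entries (1,1,1,1,1,1).

∂_2: C_2 → C_1 acts by ∂[p,q,r] = [q,r] − [p,r] + [p,q]. For instance
  ∂cdg = dg − cg + cd,
  ∂adf = df − af + ad.
This gives a 18×12 integer matrix of rank 12; reducing to Smith normal form yields diagonal entries (1,1,1,1,1,1,1,1,1,1,1,2).

Now H_k = ker ∂_k / im ∂_{k+1}, so:

  H_0: rank C_0 − rank ∂_1 = 7 − 6 = 1, and the invariant factors of ∂_1 are all 1, so H_0 = Z.
  H_1: rank ker ∂_1 − rank ∂_2 = (18 − 6) − 12 = 0, and ∂_2 has invariant factor 2 > 1, so H_1 = Z/2.
  H_2: rank ker ∂_2 − rank ∂_3 = (12 − 12) − 0 = 0, and there is no ∂_3, so H_2 = 0.

As a check, the Euler characteristic is 7 − 18 + 12 = 1, which agrees with 1 − 0 + 0 = 1.

H_0 ≅ Z,  H_1 ≅ Z/2,  H_2 = 0.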